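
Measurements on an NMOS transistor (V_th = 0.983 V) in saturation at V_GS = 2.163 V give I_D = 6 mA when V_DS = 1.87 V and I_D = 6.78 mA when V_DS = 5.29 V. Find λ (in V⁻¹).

With V_GS fixed, I_D ∝ (1 + λ V_DS) in saturation, so I_D2/I_D1 = (1 + λ V_DS2)/(1 + λ V_DS1).
6.78/6 = 1.13 = (1 + 5.29 λ)/(1 + 1.87 λ).
Solving: λ (I_D1 V_DS2 − I_D2 V_DS1) = I_D2 − I_D1, so λ = (6.78 − 6) / (6 × 5.29 − 6.78 × 1.87) = 0.78 / 19.1 = 0.0409 V⁻¹.

λ = 0.0409 V⁻¹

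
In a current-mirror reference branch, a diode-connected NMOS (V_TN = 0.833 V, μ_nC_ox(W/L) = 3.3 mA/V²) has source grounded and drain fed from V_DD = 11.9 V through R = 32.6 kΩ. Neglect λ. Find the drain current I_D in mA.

With gate tied to drain, V_GS = V_DS ≥ V_GS − V_TN, so the device is in saturation.
KCL at the drain: ½ k_n (V_GS − V_TN)² = (V_DD − V_GS)/R.
Let x = V_GS − 0.833. Then 53.8 x² + x − 11.07 = 0, giving x = 0.444 V (positive root), so V_GS = 1.28 V.
I_D = (V_DD − V_GS)/R = (11.9 − 1.28) / 32.6 = 0.326 mA.

I_D = 0.326 mA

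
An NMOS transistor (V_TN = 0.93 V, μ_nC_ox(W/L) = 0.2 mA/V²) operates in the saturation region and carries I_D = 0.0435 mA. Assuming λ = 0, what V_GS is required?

V_GS = 1.59 V

In saturation I_D = ½ k_n (V_GS − V_TN)², so V_GS − V_TN = √(2 I_D / k_n) = √(2 × 0.0435 / 0.2) = 0.66 V.
V_GS = 0.93 + 0.66 = 1.59 V.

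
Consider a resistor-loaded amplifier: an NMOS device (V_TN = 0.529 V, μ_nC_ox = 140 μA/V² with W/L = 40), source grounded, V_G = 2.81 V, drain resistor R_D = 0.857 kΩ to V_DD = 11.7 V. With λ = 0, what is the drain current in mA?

V_GS = V_G = 2.81 V, so V_ov = 2.81 − 0.529 = 2.28 V.
k_n = μ_nC_ox · (W/L) = 5.6 mA/V².
Assume saturation: I_D = ½ k_n V_ov² = 0.5 × 5.6 × 2.28² = 14.6 mA, giving V_DS = V_DD − I_D R_D = 11.7 − 14.6 × 0.857 = -0.785 V.
But -0.785 V < V_ov = 2.28 V, so the device is actually in triode.
In triode I_D = k_n[V_ov V_DS − ½ V_DS²] and I_D = (V_DD − V_DS)/R_D. Equating: 2.4 V_DS² − 11.95 V_DS + 11.7 = 0, giving V_DS = 1.34 V (the root below V_ov).
I_D = (11.7 − 1.34) / 0.857 = 12.1 mA.

I_D = 12.1 mA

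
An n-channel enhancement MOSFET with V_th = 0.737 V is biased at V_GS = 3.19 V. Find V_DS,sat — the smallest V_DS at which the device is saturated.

V_DS,sat = 2.45 V

The boundary between triode and saturation is V_DS = V_GS − V_th = V_ov.
V_ov = 3.19 − 0.737 = 2.45 V.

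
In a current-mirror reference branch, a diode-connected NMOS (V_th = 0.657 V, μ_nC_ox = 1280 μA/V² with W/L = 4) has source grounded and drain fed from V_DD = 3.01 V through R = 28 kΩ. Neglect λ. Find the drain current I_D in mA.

I_D = 0.0778 mA

With gate tied to drain, V_GS = V_DS ≥ V_GS − V_th, so the device is in saturation.
k_n = μ_nC_ox · (W/L) = 5.12 mA/V².
KCL at the drain: ½ k_n (V_GS − V_th)² = (V_DD − V_GS)/R.
Let x = V_GS − 0.657. Then 71.7 x² + x − 2.353 = 0, giving x = 0.174 V (positive root), so V_GS = 0.831 V.
I_D = (V_DD − V_GS)/R = (3.01 − 0.831) / 28 = 0.0778 mA.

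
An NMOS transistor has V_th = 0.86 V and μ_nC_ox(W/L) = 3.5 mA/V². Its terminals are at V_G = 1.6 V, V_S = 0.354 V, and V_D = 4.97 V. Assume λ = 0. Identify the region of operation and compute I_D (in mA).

V_GS = V_G − V_S = 1.6 − 0.354 = 1.25 V; V_DS = V_D − V_S = 4.97 − 0.354 = 4.62 V.
V_ov = V_GS − V_th = 1.25 − 0.86 = 0.386 V.
Since V_DS = 4.62 V ≥ V_ov = 0.386 V, the device is in saturation.
I_D = ½ k_n V_ov² = 0.5 × 3.5 × 0.386² = 0.261 mA.

Saturation; I_D = 0.261 mA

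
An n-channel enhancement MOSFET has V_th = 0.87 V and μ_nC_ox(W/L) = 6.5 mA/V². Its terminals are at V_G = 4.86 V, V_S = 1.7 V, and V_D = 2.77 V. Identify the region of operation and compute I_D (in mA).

V_GS = V_G − V_S = 4.86 − 1.7 = 3.16 V; V_DS = V_D − V_S = 2.77 − 1.7 = 1.07 V.
V_ov = V_GS − V_th = 3.16 − 0.87 = 2.29 V.
Since V_DS = 1.07 V < V_ov = 2.29 V, the device is in the triode region.
I_D = k_n [V_ov · V_DS − ½ V_DS²] = 6.5 × [2.29 × 1.07 − 0.5 × 1.07²] = 12.2 mA.

Triode; I_D = 12.2 mA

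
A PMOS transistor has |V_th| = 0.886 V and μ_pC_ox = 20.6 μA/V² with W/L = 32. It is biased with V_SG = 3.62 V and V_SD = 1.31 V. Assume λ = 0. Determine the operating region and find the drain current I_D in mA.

k_p = μ_pC_ox · (W/L) = 0.6592 mA/V².
V_ov = V_SG − |V_th| = 3.62 − 0.886 = 2.73 V.
Since V_SD = 1.31 V < V_ov = 2.73 V, the device is in the triode region.
I_D = k_p [V_ov · V_SD − ½ V_SD²] = 0.6592 × [2.73 × 1.31 − 0.5 × 1.31²] = 1.8 mA.

Triode; I_D = 1.80 mA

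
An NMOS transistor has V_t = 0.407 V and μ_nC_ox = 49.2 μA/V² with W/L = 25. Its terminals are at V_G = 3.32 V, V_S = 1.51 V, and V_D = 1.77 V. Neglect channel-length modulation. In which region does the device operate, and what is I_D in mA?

V_GS = V_G − V_S = 3.32 − 1.51 = 1.81 V; V_DS = V_D − V_S = 1.77 − 1.51 = 0.26 V.
k_n = μ_nC_ox · (W/L) = 1.23 mA/V².
V_ov = V_GS − V_t = 1.81 − 0.407 = 1.4 V.
Since V_DS = 0.26 V < V_ov = 1.4 V, the device is in the triode region.
I_D = k_n [V_ov · V_DS − ½ V_DS²] = 1.23 × [1.4 × 0.26 − 0.5 × 0.26²] = 0.407 mA.

Triode; I_D = 0.407 mA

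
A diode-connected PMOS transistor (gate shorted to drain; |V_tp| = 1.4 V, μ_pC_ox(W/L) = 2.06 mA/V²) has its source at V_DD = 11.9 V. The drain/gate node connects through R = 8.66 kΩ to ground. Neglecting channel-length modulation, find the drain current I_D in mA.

I_D = 1.09 mA

With gate tied to drain, V_SG = V_SD ≥ V_SG − |V_tp|, so the device is in saturation.
KCL at the drain: ½ k_p (V_SG − |V_tp|)² = (V_DD − V_SG)/R.
Let x = V_SG − 1.4. Then 8.92 x² + x − 10.5 = 0, giving x = 1.03 V (positive root), so V_SG = 2.43 V.
I_D = (V_DD − V_SG)/R = (11.9 − 2.43) / 8.66 = 1.09 mA.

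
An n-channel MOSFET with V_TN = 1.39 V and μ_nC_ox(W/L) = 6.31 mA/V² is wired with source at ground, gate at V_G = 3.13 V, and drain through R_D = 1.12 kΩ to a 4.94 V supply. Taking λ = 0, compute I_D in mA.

V_GS = V_G = 3.13 V, so V_ov = 3.13 − 1.39 = 1.74 V.
Assume saturation: I_D = ½ k_n V_ov² = 0.5 × 6.31 × 1.74² = 9.55 mA, giving V_DS = V_DD − I_D R_D = 4.94 − 9.55 × 1.12 = -5.76 V.
But -5.76 V < V_ov = 1.74 V, so the device is actually in triode.
In triode I_D = k_n[V_ov V_DS − ½ V_DS²] and I_D = (V_DD − V_DS)/R_D. Equating: 3.53 V_DS² − 13.3 V_DS + 4.94 = 0, giving V_DS = 0.418 V (the root below V_ov).
I_D = (4.94 − 0.418) / 1.12 = 4.04 mA.

I_D = 4.04 mA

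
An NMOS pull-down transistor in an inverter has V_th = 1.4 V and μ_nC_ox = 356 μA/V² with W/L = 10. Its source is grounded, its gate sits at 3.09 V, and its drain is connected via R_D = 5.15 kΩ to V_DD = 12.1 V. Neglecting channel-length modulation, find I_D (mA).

V_GS = V_G = 3.09 V, so V_ov = 3.09 − 1.4 = 1.69 V.
k_n = μ_nC_ox · (W/L) = 3.56 mA/V².
Assume saturation: I_D = ½ k_n V_ov² = 0.5 × 3.56 × 1.69² = 5.08 mA, giving V_DS = V_DD − I_D R_D = 12.1 − 5.08 × 5.15 = -14.1 V.
But -14.1 V < V_ov = 1.69 V, so the device is actually in triode.
In triode I_D = k_n[V_ov V_DS − ½ V_DS²] and I_D = (V_DD − V_DS)/R_D. Equating: 9.17 V_DS² − 31.98 V_DS + 12.1 = 0, giving V_DS = 0.432 V (the root below V_ov).
I_D = (12.1 − 0.432) / 5.15 = 2.27 mA.

I_D = 2.27 mA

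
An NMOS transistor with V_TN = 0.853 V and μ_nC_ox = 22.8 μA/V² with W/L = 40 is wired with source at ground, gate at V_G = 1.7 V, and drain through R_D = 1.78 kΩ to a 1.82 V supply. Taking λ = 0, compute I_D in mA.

V_GS = V_G = 1.7 V, so V_ov = 1.7 − 0.853 = 0.847 V.
k_n = μ_nC_ox · (W/L) = 0.912 mA/V².
Assume saturation: I_D = ½ k_n V_ov² = 0.5 × 0.912 × 0.847² = 0.327 mA, giving V_DS = V_DD − I_D R_D = 1.82 − 0.327 × 1.78 = 1.24 V.
V_DS = 1.24 V ≥ V_ov = 0.847 V, confirming saturation.

I_D = 0.327 mA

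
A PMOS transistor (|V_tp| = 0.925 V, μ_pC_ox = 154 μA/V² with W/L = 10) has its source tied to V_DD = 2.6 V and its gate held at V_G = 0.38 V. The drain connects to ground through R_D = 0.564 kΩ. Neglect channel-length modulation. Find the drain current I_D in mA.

I_D = 1.29 mA

V_SG = V_DD − V_G = 2.6 − 0.38 = 2.22 V, so V_ov = 2.22 − 0.925 = 1.3 V.
k_p = μ_pC_ox · (W/L) = 1.54 mA/V².
Assume saturation: I_D = ½ k_p V_ov² = 0.5 × 1.54 × 1.3² = 1.29 mA, giving V_SD = V_DD − I_D R_D = 2.6 − 1.29 × 0.564 = 1.87 V.
V_SD = 1.87 V ≥ V_ov = 1.3 V, confirming saturation.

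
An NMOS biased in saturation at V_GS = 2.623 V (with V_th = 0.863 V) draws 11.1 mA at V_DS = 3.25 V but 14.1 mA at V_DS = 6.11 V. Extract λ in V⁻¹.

With V_GS fixed, I_D ∝ (1 + λ V_DS) in saturation, so I_D2/I_D1 = (1 + λ V_DS2)/(1 + λ V_DS1).
14.1/11.1 = 1.27 = (1 + 6.11 λ)/(1 + 3.25 λ).
Solving: λ (I_D1 V_DS2 − I_D2 V_DS1) = I_D2 − I_D1, so λ = (14.1 − 11.1) / (11.1 × 6.11 − 14.1 × 3.25) = 3 / 22 = 0.136 V⁻¹.

λ = 0.136 V⁻¹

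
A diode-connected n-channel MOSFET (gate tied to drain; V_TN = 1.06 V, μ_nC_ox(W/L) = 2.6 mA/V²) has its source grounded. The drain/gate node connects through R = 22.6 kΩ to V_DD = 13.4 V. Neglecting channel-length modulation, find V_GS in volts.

With gate tied to drain, V_GS = V_DS ≥ V_GS − V_TN, so the device is in saturation.
KCL at the drain: ½ k_n (V_GS − V_TN)² = (V_DD − V_GS)/R.
Let x = V_GS − 1.06. Then 29.4 x² + x − 12.34 = 0, giving x = 0.631 V (positive root), so V_GS = 1.69 V.
I_D = (V_DD − V_GS)/R = (13.4 − 1.69) / 22.6 = 0.518 mA.

V_GS = 1.69 V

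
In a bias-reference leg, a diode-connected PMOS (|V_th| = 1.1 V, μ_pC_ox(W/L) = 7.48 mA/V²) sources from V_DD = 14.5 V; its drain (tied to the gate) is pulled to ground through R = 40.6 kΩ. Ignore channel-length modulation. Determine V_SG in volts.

V_SG = 1.39 V

With gate tied to drain, V_SG = V_SD ≥ V_SG − |V_th|, so the device is in saturation.
KCL at the drain: ½ k_p (V_SG − |V_th|)² = (V_DD − V_SG)/R.
Let x = V_SG − 1.1. Then 152 x² + x − 13.4 = 0, giving x = 0.294 V (positive root), so V_SG = 1.39 V.
I_D = (V_DD − V_SG)/R = (14.5 − 1.39) / 40.6 = 0.323 mA.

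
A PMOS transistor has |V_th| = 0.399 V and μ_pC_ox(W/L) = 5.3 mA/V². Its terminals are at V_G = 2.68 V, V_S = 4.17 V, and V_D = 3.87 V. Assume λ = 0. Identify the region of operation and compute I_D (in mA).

Triode; I_D = 1.50 mA

V_SG = V_S − V_G = 4.17 − 2.68 = 1.49 V; V_SD = V_S − V_D = 4.17 − 3.87 = 0.3 V.
V_ov = V_SG − |V_th| = 1.49 − 0.399 = 1.09 V.
Since V_SD = 0.3 V < V_ov = 1.09 V, the device is in the triode region.
I_D = k_p [V_ov · V_SD − ½ V_SD²] = 5.3 × [1.09 × 0.3 − 0.5 × 0.3²] = 1.5 mA.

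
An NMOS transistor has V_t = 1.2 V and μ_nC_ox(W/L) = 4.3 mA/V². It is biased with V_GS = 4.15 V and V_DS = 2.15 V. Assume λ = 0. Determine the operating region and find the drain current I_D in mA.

V_ov = V_GS − V_t = 4.15 − 1.2 = 2.95 V.
Since V_DS = 2.15 V < V_ov = 2.95 V, the device is in the triode region.
I_D = k_n [V_ov · V_DS − ½ V_DS²] = 4.3 × [2.95 × 2.15 − 0.5 × 2.15²] = 17.3 mA.

Triode; I_D = 17.3 mA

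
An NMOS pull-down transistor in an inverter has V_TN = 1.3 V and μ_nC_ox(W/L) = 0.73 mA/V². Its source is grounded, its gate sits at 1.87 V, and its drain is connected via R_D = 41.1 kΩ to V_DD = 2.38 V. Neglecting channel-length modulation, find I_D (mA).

V_GS = V_G = 1.87 V, so V_ov = 1.87 − 1.3 = 0.57 V.
Assume saturation: I_D = ½ k_n V_ov² = 0.5 × 0.73 × 0.57² = 0.119 mA, giving V_DS = V_DD − I_D R_D = 2.38 − 0.119 × 41.1 = -2.49 V.
But -2.49 V < V_ov = 0.57 V, so the device is actually in triode.
In triode I_D = k_n[V_ov V_DS − ½ V_DS²] and I_D = (V_DD − V_DS)/R_D. Equating: 15 V_DS² − 18.1 V_DS + 2.38 = 0, giving V_DS = 0.15 V (the root below V_ov).
I_D = (2.38 − 0.15) / 41.1 = 0.0543 mA.

I_D = 0.0543 mA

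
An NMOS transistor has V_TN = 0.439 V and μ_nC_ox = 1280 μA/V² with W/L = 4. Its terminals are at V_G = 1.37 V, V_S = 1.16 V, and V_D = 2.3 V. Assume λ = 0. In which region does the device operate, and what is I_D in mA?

V_GS = V_G − V_S = 1.37 − 1.16 = 0.21 V; V_DS = V_D − V_S = 2.3 − 1.16 = 1.14 V.
V_GS = 0.21 V < V_TN = 0.439 V, so the transistor is in cutoff.

Cutoff; I_D = 0 mA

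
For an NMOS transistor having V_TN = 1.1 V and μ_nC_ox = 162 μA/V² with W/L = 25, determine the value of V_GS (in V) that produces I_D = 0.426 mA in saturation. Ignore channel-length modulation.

V_GS = 1.56 V

k_n = μ_nC_ox · (W/L) = 4.05 mA/V².
In saturation I_D = ½ k_n (V_GS − V_TN)², so V_GS − V_TN = √(2 I_D / k_n) = √(2 × 0.426 / 4.05) = 0.459 V.
V_GS = 1.1 + 0.459 = 1.56 V.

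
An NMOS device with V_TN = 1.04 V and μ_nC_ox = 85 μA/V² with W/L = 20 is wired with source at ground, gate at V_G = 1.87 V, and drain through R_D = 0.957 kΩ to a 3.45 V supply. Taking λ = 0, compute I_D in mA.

V_GS = V_G = 1.87 V, so V_ov = 1.87 − 1.04 = 0.83 V.
k_n = μ_nC_ox · (W/L) = 1.7 mA/V².
Assume saturation: I_D = ½ k_n V_ov² = 0.5 × 1.7 × 0.83² = 0.586 mA, giving V_DS = V_DD − I_D R_D = 3.45 − 0.586 × 0.957 = 2.89 V.
V_DS = 2.89 V ≥ V_ov = 0.83 V, confirming saturation.

I_D = 0.586 mA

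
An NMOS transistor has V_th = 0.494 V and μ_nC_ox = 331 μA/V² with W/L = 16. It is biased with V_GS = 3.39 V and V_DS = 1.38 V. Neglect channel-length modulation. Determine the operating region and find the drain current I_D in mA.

Triode; I_D = 16.1 mA

k_n = μ_nC_ox · (W/L) = 5.296 mA/V².
V_ov = V_GS − V_th = 3.39 − 0.494 = 2.9 V.
Since V_DS = 1.38 V < V_ov = 2.9 V, the device is in the triode region.
I_D = k_n [V_ov · V_DS − ½ V_DS²] = 5.296 × [2.9 × 1.38 − 0.5 × 1.38²] = 16.1 mA.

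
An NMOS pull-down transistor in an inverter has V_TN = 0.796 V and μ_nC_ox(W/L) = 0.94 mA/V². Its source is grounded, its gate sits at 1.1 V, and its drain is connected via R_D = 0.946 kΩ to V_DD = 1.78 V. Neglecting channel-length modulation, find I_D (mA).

V_GS = V_G = 1.1 V, so V_ov = 1.1 − 0.796 = 0.304 V.
Assume saturation: I_D = ½ k_n V_ov² = 0.5 × 0.94 × 0.304² = 0.0434 mA, giving V_DS = V_DD − I_D R_D = 1.78 − 0.0434 × 0.946 = 1.74 V.
V_DS = 1.74 V ≥ V_ov = 0.304 V, confirming saturation.

I_D = 0.0434 mA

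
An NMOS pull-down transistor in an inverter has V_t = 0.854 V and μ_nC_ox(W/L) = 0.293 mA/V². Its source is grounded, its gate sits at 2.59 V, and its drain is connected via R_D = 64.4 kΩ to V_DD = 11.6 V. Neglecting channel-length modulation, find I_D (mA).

I_D = 0.174 mA

V_GS = V_G = 2.59 V, so V_ov = 2.59 − 0.854 = 1.74 V.
Assume saturation: I_D = ½ k_n V_ov² = 0.5 × 0.293 × 1.74² = 0.442 mA, giving V_DS = V_DD − I_D R_D = 11.6 − 0.442 × 64.4 = -16.8 V.
But -16.8 V < V_ov = 1.74 V, so the device is actually in triode.
In triode I_D = k_n[V_ov V_DS − ½ V_DS²] and I_D = (V_DD − V_DS)/R_D. Equating: 9.43 V_DS² − 33.76 V_DS + 11.6 = 0, giving V_DS = 0.385 V (the root below V_ov).
I_D = (11.6 − 0.385) / 64.4 = 0.174 mA.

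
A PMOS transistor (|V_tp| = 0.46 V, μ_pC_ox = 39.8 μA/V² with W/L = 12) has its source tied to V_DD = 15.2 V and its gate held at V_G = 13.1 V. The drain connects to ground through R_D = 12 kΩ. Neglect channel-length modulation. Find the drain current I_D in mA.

I_D = 0.642 mA

V_SG = V_DD − V_G = 15.2 − 13.1 = 2.1 V, so V_ov = 2.1 − 0.46 = 1.64 V.
k_p = μ_pC_ox · (W/L) = 0.4776 mA/V².
Assume saturation: I_D = ½ k_p V_ov² = 0.5 × 0.4776 × 1.64² = 0.642 mA, giving V_SD = V_DD − I_D R_D = 15.2 − 0.642 × 12 = 7.49 V.
V_SD = 7.49 V ≥ V_ov = 1.64 V, confirming saturation.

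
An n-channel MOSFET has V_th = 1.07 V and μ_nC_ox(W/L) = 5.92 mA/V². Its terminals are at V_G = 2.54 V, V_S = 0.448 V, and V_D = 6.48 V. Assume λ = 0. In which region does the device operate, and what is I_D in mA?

V_GS = V_G − V_S = 2.54 − 0.448 = 2.09 V; V_DS = V_D − V_S = 6.48 − 0.448 = 6.03 V.
V_ov = V_GS − V_th = 2.09 − 1.07 = 1.02 V.
Since V_DS = 6.03 V ≥ V_ov = 1.02 V, the device is in saturation.
I_D = ½ k_n V_ov² = 0.5 × 5.92 × 1.02² = 3.09 mA.

Saturation; I_D = 3.09 mA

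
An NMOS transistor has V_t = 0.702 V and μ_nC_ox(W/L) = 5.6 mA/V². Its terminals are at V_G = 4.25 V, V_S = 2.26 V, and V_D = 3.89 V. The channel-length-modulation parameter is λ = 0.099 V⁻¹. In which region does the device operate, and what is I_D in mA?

Saturation; I_D = 5.39 mA

V_GS = V_G − V_S = 4.25 − 2.26 = 1.99 V; V_DS = V_D − V_S = 3.89 − 2.26 = 1.63 V.
V_ov = V_GS − V_t = 1.99 − 0.702 = 1.29 V.
Since V_DS = 1.63 V ≥ V_ov = 1.29 V, the device is in saturation.
I_D = ½ k_n V_ov² (1 + λ V_DS) = 0.5 × 5.6 × 1.29² × (1 + 0.099 × 1.63) = 5.39 mA.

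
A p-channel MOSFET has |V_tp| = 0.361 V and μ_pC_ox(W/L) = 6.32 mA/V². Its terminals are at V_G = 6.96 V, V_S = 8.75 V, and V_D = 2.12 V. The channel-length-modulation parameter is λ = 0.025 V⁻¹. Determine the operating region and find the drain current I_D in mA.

Saturation; I_D = 7.52 mA

V_SG = V_S − V_G = 8.75 − 6.96 = 1.79 V; V_SD = V_S − V_D = 8.75 − 2.12 = 6.63 V.
V_ov = V_SG − |V_tp| = 1.79 − 0.361 = 1.43 V.
Since V_SD = 6.63 V ≥ V_ov = 1.43 V, the device is in saturation.
I_D = ½ k_p V_ov² (1 + λ V_SD) = 0.5 × 6.32 × 1.43² × (1 + 0.025 × 6.63) = 7.52 mA.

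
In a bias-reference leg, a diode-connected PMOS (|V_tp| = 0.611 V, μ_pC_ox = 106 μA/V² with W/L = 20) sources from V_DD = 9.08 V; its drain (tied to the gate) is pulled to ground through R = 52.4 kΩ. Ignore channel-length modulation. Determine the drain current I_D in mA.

I_D = 0.154 mA

With gate tied to drain, V_SG = V_SD ≥ V_SG − |V_tp|, so the device is in saturation.
k_p = μ_pC_ox · (W/L) = 2.12 mA/V².
KCL at the drain: ½ k_p (V_SG − |V_tp|)² = (V_DD − V_SG)/R.
Let x = V_SG − 0.611. Then 55.5 x² + x − 8.469 = 0, giving x = 0.382 V (positive root), so V_SG = 0.993 V.
I_D = (V_DD − V_SG)/R = (9.08 − 0.993) / 52.4 = 0.154 mA.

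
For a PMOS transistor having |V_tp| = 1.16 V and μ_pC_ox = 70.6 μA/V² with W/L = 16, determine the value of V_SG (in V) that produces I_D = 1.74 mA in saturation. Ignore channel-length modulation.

k_p = μ_pC_ox · (W/L) = 1.13 mA/V².
In saturation I_D = ½ k_p (V_SG − |V_tp|)², so V_SG − |V_tp| = √(2 I_D / k_p) = √(2 × 1.74 / 1.13) = 1.76 V.
V_SG = 1.16 + 1.76 = 2.92 V.

V_SG = 2.92 V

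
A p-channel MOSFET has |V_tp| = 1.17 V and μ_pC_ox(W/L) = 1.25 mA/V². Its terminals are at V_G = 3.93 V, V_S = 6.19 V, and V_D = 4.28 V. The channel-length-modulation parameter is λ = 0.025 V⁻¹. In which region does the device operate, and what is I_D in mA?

V_SG = V_S − V_G = 6.19 − 3.93 = 2.26 V; V_SD = V_S − V_D = 6.19 − 4.28 = 1.91 V.
V_ov = V_SG − |V_tp| = 2.26 − 1.17 = 1.09 V.
Since V_SD = 1.91 V ≥ V_ov = 1.09 V, the device is in saturation.
I_D = ½ k_p V_ov² (1 + λ V_SD) = 0.5 × 1.25 × 1.09² × (1 + 0.025 × 1.91) = 0.778 mA.

Saturation; I_D = 0.778 mA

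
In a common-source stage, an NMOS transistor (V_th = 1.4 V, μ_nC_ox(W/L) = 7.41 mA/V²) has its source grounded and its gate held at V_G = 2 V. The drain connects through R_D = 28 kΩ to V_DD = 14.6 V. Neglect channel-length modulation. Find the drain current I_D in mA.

V_GS = V_G = 2 V, so V_ov = 2 − 1.4 = 0.6 V.
Assume saturation: I_D = ½ k_n V_ov² = 0.5 × 7.41 × 0.6² = 1.33 mA, giving V_DS = V_DD − I_D R_D = 14.6 − 1.33 × 28 = -22.7 V.
But -22.7 V < V_ov = 0.6 V, so the device is actually in triode.
In triode I_D = k_n[V_ov V_DS − ½ V_DS²] and I_D = (V_DD − V_DS)/R_D. Equating: 104 V_DS² − 125.5 V_DS + 14.6 = 0, giving V_DS = 0.13 V (the root below V_ov).
I_D = (14.6 − 0.13) / 28 = 0.517 mA.

I_D = 0.517 mA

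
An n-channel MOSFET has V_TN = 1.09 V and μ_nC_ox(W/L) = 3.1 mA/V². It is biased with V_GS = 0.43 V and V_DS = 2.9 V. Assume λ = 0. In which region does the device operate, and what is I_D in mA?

Cutoff; I_D = 0 mA

V_GS = 0.43 V < V_TN = 1.09 V, so the transistor is in cutoff.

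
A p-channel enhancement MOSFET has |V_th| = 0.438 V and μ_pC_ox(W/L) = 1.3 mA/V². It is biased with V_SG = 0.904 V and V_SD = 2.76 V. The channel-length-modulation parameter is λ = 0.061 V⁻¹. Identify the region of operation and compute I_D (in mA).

V_ov = V_SG − |V_th| = 0.904 − 0.438 = 0.466 V.
Since V_SD = 2.76 V ≥ V_ov = 0.466 V, the device is in saturation.
I_D = ½ k_p V_ov² (1 + λ V_SD) = 0.5 × 1.3 × 0.466² × (1 + 0.061 × 2.76) = 0.165 mA.

Saturation; I_D = 0.165 mA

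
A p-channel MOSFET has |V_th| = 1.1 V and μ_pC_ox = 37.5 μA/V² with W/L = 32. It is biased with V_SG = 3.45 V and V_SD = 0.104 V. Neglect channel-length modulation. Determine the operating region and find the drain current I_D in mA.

k_p = μ_pC_ox · (W/L) = 1.2 mA/V².
V_ov = V_SG − |V_th| = 3.45 − 1.1 = 2.35 V.
Since V_SD = 0.104 V < V_ov = 2.35 V, the device is in the triode region.
I_D = k_p [V_ov · V_SD − ½ V_SD²] = 1.2 × [2.35 × 0.104 − 0.5 × 0.104²] = 0.287 mA.

Triode; I_D = 0.287 mA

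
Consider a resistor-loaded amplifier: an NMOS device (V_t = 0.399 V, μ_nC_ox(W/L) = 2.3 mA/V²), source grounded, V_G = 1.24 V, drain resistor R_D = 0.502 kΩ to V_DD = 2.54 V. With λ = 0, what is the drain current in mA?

I_D = 0.813 mA

V_GS = V_G = 1.24 V, so V_ov = 1.24 − 0.399 = 0.841 V.
Assume saturation: I_D = ½ k_n V_ov² = 0.5 × 2.3 × 0.841² = 0.813 mA, giving V_DS = V_DD − I_D R_D = 2.54 − 0.813 × 0.502 = 2.13 V.
V_DS = 2.13 V ≥ V_ov = 0.841 V, confirming saturation.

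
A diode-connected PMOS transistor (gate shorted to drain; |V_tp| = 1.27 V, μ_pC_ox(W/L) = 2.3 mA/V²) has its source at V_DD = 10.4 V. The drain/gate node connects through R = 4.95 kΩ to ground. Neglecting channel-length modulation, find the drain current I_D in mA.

With gate tied to drain, V_SG = V_SD ≥ V_SG − |V_tp|, so the device is in saturation.
KCL at the drain: ½ k_p (V_SG − |V_tp|)² = (V_DD − V_SG)/R.
Let x = V_SG − 1.27. Then 5.69 x² + x − 9.13 = 0, giving x = 1.18 V (positive root), so V_SG = 2.45 V.
I_D = (V_DD − V_SG)/R = (10.4 − 2.45) / 4.95 = 1.61 mA.

I_D = 1.61 mA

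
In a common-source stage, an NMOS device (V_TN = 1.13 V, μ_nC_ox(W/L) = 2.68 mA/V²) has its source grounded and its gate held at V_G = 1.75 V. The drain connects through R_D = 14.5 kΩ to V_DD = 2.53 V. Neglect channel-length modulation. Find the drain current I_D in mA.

I_D = 0.167 mA

V_GS = V_G = 1.75 V, so V_ov = 1.75 − 1.13 = 0.62 V.
Assume saturation: I_D = ½ k_n V_ov² = 0.5 × 2.68 × 0.62² = 0.515 mA, giving V_DS = V_DD − I_D R_D = 2.53 − 0.515 × 14.5 = -4.94 V.
But -4.94 V < V_ov = 0.62 V, so the device is actually in triode.
In triode I_D = k_n[V_ov V_DS − ½ V_DS²] and I_D = (V_DD − V_DS)/R_D. Equating: 19.4 V_DS² − 25.09 V_DS + 2.53 = 0, giving V_DS = 0.11 V (the root below V_ov).
I_D = (2.53 − 0.11) / 14.5 = 0.167 mA.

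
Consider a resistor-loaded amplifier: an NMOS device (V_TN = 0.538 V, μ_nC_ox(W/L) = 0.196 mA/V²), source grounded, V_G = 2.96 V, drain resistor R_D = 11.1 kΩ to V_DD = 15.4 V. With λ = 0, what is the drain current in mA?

V_GS = V_G = 2.96 V, so V_ov = 2.96 − 0.538 = 2.42 V.
Assume saturation: I_D = ½ k_n V_ov² = 0.5 × 0.196 × 2.42² = 0.575 mA, giving V_DS = V_DD − I_D R_D = 15.4 − 0.575 × 11.1 = 9.02 V.
V_DS = 9.02 V ≥ V_ov = 2.42 V, confirming saturation.

I_D = 0.575 mA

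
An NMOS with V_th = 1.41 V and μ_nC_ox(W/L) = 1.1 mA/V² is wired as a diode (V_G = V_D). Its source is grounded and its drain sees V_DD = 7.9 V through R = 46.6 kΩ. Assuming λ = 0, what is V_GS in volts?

V_GS = 1.89 V

With gate tied to drain, V_GS = V_DS ≥ V_GS − V_th, so the device is in saturation.
KCL at the drain: ½ k_n (V_GS − V_th)² = (V_DD − V_GS)/R.
Let x = V_GS − 1.41. Then 25.6 x² + x − 6.49 = 0, giving x = 0.484 V (positive root), so V_GS = 1.89 V.
I_D = (V_DD − V_GS)/R = (7.9 − 1.89) / 46.6 = 0.129 mA.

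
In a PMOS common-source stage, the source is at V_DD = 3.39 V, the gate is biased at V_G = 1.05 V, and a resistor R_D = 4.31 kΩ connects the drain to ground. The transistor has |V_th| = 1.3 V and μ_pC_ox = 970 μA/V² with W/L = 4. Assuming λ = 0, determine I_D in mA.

I_D = 0.739 mA

V_SG = V_DD − V_G = 3.39 − 1.05 = 2.34 V, so V_ov = 2.34 − 1.3 = 1.04 V.
k_p = μ_pC_ox · (W/L) = 3.88 mA/V².
Assume saturation: I_D = ½ k_p V_ov² = 0.5 × 3.88 × 1.04² = 2.1 mA, giving V_SD = V_DD − I_D R_D = 3.39 − 2.1 × 4.31 = -5.65 V.
But -5.65 V < V_ov = 1.04 V, so the device is actually in triode.
In triode I_D = k_p[V_ov V_SD − ½ V_SD²] and I_D = (V_DD − V_SD)/R_D. Equating: 8.36 V_SD² − 18.39 V_SD + 3.39 = 0, giving V_SD = 0.203 V (the root below V_ov).
I_D = (3.39 − 0.203) / 4.31 = 0.739 mA.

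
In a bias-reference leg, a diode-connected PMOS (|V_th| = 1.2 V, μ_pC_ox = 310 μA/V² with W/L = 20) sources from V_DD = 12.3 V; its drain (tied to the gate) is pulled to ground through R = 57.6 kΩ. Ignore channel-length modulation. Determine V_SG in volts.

With gate tied to drain, V_SG = V_SD ≥ V_SG − |V_th|, so the device is in saturation.
k_p = μ_pC_ox · (W/L) = 6.2 mA/V².
KCL at the drain: ½ k_p (V_SG − |V_th|)² = (V_DD − V_SG)/R.
Let x = V_SG − 1.2. Then 179 x² + x − 11.1 = 0, giving x = 0.247 V (positive root), so V_SG = 1.45 V.
I_D = (V_DD − V_SG)/R = (12.3 − 1.45) / 57.6 = 0.188 mA.

V_SG = 1.45 V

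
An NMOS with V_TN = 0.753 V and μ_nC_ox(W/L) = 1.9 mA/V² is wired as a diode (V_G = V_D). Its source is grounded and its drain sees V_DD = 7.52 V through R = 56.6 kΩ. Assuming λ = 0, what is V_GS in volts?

With gate tied to drain, V_GS = V_DS ≥ V_GS − V_TN, so the device is in saturation.
KCL at the drain: ½ k_n (V_GS − V_TN)² = (V_DD − V_GS)/R.
Let x = V_GS − 0.753. Then 53.8 x² + x − 6.767 = 0, giving x = 0.346 V (positive root), so V_GS = 1.1 V.
I_D = (V_DD − V_GS)/R = (7.52 − 1.1) / 56.6 = 0.113 mA.

V_GS = 1.10 V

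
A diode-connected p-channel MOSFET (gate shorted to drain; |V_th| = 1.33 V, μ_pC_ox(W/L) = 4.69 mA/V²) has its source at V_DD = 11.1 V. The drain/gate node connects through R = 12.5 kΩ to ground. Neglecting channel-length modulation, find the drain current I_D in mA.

With gate tied to drain, V_SG = V_SD ≥ V_SG − |V_th|, so the device is in saturation.
KCL at the drain: ½ k_p (V_SG − |V_th|)² = (V_DD − V_SG)/R.
Let x = V_SG − 1.33. Then 29.3 x² + x − 9.77 = 0, giving x = 0.561 V (positive root), so V_SG = 1.89 V.
I_D = (V_DD − V_SG)/R = (11.1 − 1.89) / 12.5 = 0.737 mA.

I_D = 0.737 mA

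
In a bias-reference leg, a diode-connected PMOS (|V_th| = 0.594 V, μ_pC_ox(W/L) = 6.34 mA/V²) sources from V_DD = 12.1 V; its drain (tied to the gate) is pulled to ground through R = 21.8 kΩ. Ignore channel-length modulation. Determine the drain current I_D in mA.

With gate tied to drain, V_SG = V_SD ≥ V_SG − |V_th|, so the device is in saturation.
KCL at the drain: ½ k_p (V_SG − |V_th|)² = (V_DD − V_SG)/R.
Let x = V_SG − 0.594. Then 69.1 x² + x − 11.51 = 0, giving x = 0.401 V (positive root), so V_SG = 0.995 V.
I_D = (V_DD − V_SG)/R = (12.1 − 0.995) / 21.8 = 0.509 mA.

I_D = 0.509 mA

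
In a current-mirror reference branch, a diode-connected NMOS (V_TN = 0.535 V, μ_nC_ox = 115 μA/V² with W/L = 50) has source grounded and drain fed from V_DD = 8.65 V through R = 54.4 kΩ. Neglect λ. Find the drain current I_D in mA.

With gate tied to drain, V_GS = V_DS ≥ V_GS − V_TN, so the device is in saturation.
k_n = μ_nC_ox · (W/L) = 5.75 mA/V².
KCL at the drain: ½ k_n (V_GS − V_TN)² = (V_DD − V_GS)/R.
Let x = V_GS − 0.535. Then 156 x² + x − 8.115 = 0, giving x = 0.225 V (positive root), so V_GS = 0.76 V.
I_D = (V_DD − V_GS)/R = (8.65 − 0.76) / 54.4 = 0.145 mA.

I_D = 0.145 mA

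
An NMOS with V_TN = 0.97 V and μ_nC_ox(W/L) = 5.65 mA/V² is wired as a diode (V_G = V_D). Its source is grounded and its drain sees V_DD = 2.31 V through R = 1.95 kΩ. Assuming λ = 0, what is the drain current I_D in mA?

With gate tied to drain, V_GS = V_DS ≥ V_GS − V_TN, so the device is in saturation.
KCL at the drain: ½ k_n (V_GS − V_TN)² = (V_DD − V_GS)/R.
Let x = V_GS − 0.97. Then 5.51 x² + x − 1.34 = 0, giving x = 0.411 V (positive root), so V_GS = 1.38 V.
I_D = (V_DD − V_GS)/R = (2.31 − 1.38) / 1.95 = 0.477 mA.

I_D = 0.477 mA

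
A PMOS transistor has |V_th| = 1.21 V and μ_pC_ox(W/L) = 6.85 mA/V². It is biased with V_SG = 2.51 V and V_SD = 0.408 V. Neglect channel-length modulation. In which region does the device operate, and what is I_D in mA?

V_ov = V_SG − |V_th| = 2.51 − 1.21 = 1.3 V.
Since V_SD = 0.408 V < V_ov = 1.3 V, the device is in the triode region.
I_D = k_p [V_ov · V_SD − ½ V_SD²] = 6.85 × [1.3 × 0.408 − 0.5 × 0.408²] = 3.06 mA.

Triode; I_D = 3.06 mA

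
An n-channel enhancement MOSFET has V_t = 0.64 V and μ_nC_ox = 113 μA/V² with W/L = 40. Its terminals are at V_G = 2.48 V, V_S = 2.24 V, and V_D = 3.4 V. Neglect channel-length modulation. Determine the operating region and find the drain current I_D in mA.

V_GS = V_G − V_S = 2.48 − 2.24 = 0.24 V; V_DS = V_D − V_S = 3.4 − 2.24 = 1.16 V.
V_GS = 0.24 V < V_t = 0.64 V, so the transistor is in cutoff.

Cutoff; I_D = 0 mA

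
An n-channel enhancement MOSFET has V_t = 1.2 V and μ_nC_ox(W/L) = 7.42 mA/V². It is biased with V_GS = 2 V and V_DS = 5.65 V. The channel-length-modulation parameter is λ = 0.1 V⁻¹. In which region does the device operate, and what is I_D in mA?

Saturation; I_D = 3.72 mA

V_ov = V_GS − V_t = 2 − 1.2 = 0.8 V.
Since V_DS = 5.65 V ≥ V_ov = 0.8 V, the device is in saturation.
I_D = ½ k_n V_ov² (1 + λ V_DS) = 0.5 × 7.42 × 0.8² × (1 + 0.1 × 5.65) = 3.72 mA.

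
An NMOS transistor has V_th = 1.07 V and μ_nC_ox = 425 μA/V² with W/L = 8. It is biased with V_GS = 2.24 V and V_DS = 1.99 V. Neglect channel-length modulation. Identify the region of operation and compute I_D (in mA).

Saturation; I_D = 2.33 mA

k_n = μ_nC_ox · (W/L) = 3.4 mA/V².
V_ov = V_GS − V_th = 2.24 − 1.07 = 1.17 V.
Since V_DS = 1.99 V ≥ V_ov = 1.17 V, the device is in saturation.
I_D = ½ k_n V_ov² = 0.5 × 3.4 × 1.17² = 2.33 mA.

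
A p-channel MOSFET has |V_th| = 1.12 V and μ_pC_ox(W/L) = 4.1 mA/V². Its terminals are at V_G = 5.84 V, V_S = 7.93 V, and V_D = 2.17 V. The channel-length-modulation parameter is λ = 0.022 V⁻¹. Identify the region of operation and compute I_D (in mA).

Saturation; I_D = 2.17 mA

V_SG = V_S − V_G = 7.93 − 5.84 = 2.09 V; V_SD = V_S − V_D = 7.93 − 2.17 = 5.76 V.
V_ov = V_SG − |V_th| = 2.09 − 1.12 = 0.97 V.
Since V_SD = 5.76 V ≥ V_ov = 0.97 V, the device is in saturation.
I_D = ½ k_p V_ov² (1 + λ V_SD) = 0.5 × 4.1 × 0.97² × (1 + 0.022 × 5.76) = 2.17 mA.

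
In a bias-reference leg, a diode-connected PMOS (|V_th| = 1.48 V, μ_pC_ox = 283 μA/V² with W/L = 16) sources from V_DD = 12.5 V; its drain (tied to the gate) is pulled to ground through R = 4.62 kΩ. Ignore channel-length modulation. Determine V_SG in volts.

V_SG = 2.46 V

With gate tied to drain, V_SG = V_SD ≥ V_SG − |V_th|, so the device is in saturation.
k_p = μ_pC_ox · (W/L) = 4.528 mA/V².
KCL at the drain: ½ k_p (V_SG − |V_th|)² = (V_DD − V_SG)/R.
Let x = V_SG − 1.48. Then 10.5 x² + x − 11.02 = 0, giving x = 0.98 V (positive root), so V_SG = 2.46 V.
I_D = (V_DD − V_SG)/R = (12.5 − 2.46) / 4.62 = 2.17 mA.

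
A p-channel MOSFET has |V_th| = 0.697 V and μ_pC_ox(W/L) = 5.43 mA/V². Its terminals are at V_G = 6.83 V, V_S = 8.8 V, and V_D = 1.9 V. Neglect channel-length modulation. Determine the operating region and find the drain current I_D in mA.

V_SG = V_S − V_G = 8.8 − 6.83 = 1.97 V; V_SD = V_S − V_D = 8.8 − 1.9 = 6.9 V.
V_ov = V_SG − |V_th| = 1.97 − 0.697 = 1.27 V.
Since V_SD = 6.9 V ≥ V_ov = 1.27 V, the device is in saturation.
I_D = ½ k_p V_ov² = 0.5 × 5.43 × 1.27² = 4.4 mA.

Saturation; I_D = 4.40 mA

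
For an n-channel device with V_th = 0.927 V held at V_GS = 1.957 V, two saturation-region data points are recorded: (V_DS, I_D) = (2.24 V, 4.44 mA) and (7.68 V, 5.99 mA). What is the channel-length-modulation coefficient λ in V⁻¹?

With V_GS fixed, I_D ∝ (1 + λ V_DS) in saturation, so I_D2/I_D1 = (1 + λ V_DS2)/(1 + λ V_DS1).
5.99/4.44 = 1.349 = (1 + 7.68 λ)/(1 + 2.24 λ).
Solving: λ (I_D1 V_DS2 − I_D2 V_DS1) = I_D2 − I_D1, so λ = (5.99 − 4.44) / (4.44 × 7.68 − 5.99 × 2.24) = 1.55 / 20.7 = 0.0749 V⁻¹.

λ = 0.0749 V⁻¹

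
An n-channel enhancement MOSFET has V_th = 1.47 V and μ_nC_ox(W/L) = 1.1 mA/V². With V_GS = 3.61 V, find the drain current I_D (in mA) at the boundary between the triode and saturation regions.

I_D = 2.52 mA

At the boundary V_DS = V_ov = V_GS − V_th = 3.61 − 1.47 = 2.14 V.
I_D = ½ k_n V_ov² = 0.5 × 1.1 × 2.14² = 2.52 mA.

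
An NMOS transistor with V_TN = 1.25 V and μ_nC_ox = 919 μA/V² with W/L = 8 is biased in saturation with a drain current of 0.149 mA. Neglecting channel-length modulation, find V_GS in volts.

V_GS = 1.45 V

k_n = μ_nC_ox · (W/L) = 7.352 mA/V².
In saturation I_D = ½ k_n (V_GS − V_TN)², so V_GS − V_TN = √(2 I_D / k_n) = √(2 × 0.149 / 7.352) = 0.201 V.
V_GS = 1.25 + 0.201 = 1.45 V.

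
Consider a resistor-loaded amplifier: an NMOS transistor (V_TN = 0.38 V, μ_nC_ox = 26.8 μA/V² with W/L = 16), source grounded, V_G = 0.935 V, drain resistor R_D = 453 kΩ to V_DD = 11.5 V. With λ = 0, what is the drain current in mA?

I_D = 0.0251 mA

V_GS = V_G = 0.935 V, so V_ov = 0.935 − 0.38 = 0.555 V.
k_n = μ_nC_ox · (W/L) = 0.4288 mA/V².
Assume saturation: I_D = ½ k_n V_ov² = 0.5 × 0.4288 × 0.555² = 0.066 mA, giving V_DS = V_DD − I_D R_D = 11.5 − 0.066 × 453 = -18.4 V.
But -18.4 V < V_ov = 0.555 V, so the device is actually in triode.
In triode I_D = k_n[V_ov V_DS − ½ V_DS²] and I_D = (V_DD − V_DS)/R_D. Equating: 97.1 V_DS² − 108.8 V_DS + 11.5 = 0, giving V_DS = 0.118 V (the root below V_ov).
I_D = (11.5 − 0.118) / 453 = 0.0251 mA.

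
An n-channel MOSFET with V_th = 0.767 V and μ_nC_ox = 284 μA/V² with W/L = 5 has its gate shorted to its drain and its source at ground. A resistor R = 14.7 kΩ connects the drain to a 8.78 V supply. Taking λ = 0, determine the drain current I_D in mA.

With gate tied to drain, V_GS = V_DS ≥ V_GS − V_th, so the device is in saturation.
k_n = μ_nC_ox · (W/L) = 1.42 mA/V².
KCL at the drain: ½ k_n (V_GS − V_th)² = (V_DD − V_GS)/R.
Let x = V_GS − 0.767. Then 10.4 x² + x − 8.013 = 0, giving x = 0.83 V (positive root), so V_GS = 1.6 V.
I_D = (V_DD − V_GS)/R = (8.78 − 1.6) / 14.7 = 0.489 mA.

I_D = 0.489 mA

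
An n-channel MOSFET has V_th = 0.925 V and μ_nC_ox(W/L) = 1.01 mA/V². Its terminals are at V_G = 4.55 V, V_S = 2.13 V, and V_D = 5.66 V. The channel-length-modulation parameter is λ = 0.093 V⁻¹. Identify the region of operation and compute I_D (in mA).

Saturation; I_D = 1.50 mA

V_GS = V_G − V_S = 4.55 − 2.13 = 2.42 V; V_DS = V_D − V_S = 5.66 − 2.13 = 3.53 V.
V_ov = V_GS − V_th = 2.42 − 0.925 = 1.49 V.
Since V_DS = 3.53 V ≥ V_ov = 1.49 V, the device is in saturation.
I_D = ½ k_n V_ov² (1 + λ V_DS) = 0.5 × 1.01 × 1.49² × (1 + 0.093 × 3.53) = 1.5 mA.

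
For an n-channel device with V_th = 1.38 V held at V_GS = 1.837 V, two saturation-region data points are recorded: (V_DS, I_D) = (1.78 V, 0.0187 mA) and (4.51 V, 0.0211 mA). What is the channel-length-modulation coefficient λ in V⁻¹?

λ = 0.0513 V⁻¹

With V_GS fixed, I_D ∝ (1 + λ V_DS) in saturation, so I_D2/I_D1 = (1 + λ V_DS2)/(1 + λ V_DS1).
0.0211/0.0187 = 1.128 = (1 + 4.51 λ)/(1 + 1.78 λ).
Solving: λ (I_D1 V_DS2 − I_D2 V_DS1) = I_D2 − I_D1, so λ = (0.0211 − 0.0187) / (0.0187 × 4.51 − 0.0211 × 1.78) = 0.0024 / 0.0468 = 0.0513 V⁻¹.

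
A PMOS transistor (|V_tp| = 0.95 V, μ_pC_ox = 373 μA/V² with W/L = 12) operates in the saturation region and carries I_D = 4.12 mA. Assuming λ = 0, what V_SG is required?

k_p = μ_pC_ox · (W/L) = 4.476 mA/V².
In saturation I_D = ½ k_p (V_SG − |V_tp|)², so V_SG − |V_tp| = √(2 I_D / k_p) = √(2 × 4.12 / 4.476) = 1.36 V.
V_SG = 0.95 + 1.36 = 2.31 V.

V_SG = 2.31 V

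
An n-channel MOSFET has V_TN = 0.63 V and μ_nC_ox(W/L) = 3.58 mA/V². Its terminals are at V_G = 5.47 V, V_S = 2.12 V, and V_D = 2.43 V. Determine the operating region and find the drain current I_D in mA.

V_GS = V_G − V_S = 5.47 − 2.12 = 3.35 V; V_DS = V_D − V_S = 2.43 − 2.12 = 0.31 V.
V_ov = V_GS − V_TN = 3.35 − 0.63 = 2.72 V.
Since V_DS = 0.31 V < V_ov = 2.72 V, the device is in the triode region.
I_D = k_n [V_ov · V_DS − ½ V_DS²] = 3.58 × [2.72 × 0.31 − 0.5 × 0.31²] = 2.85 mA.

Triode; I_D = 2.85 mA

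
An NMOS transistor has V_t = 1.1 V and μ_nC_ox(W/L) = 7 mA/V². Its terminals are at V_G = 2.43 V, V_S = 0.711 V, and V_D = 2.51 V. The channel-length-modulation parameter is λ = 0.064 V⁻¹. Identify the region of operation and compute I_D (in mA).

V_GS = V_G − V_S = 2.43 − 0.711 = 1.72 V; V_DS = V_D − V_S = 2.51 − 0.711 = 1.8 V.
V_ov = V_GS − V_t = 1.72 − 1.1 = 0.619 V.
Since V_DS = 1.8 V ≥ V_ov = 0.619 V, the device is in saturation.
I_D = ½ k_n V_ov² (1 + λ V_DS) = 0.5 × 7 × 0.619² × (1 + 0.064 × 1.8) = 1.5 mA.

Saturation; I_D = 1.50 mA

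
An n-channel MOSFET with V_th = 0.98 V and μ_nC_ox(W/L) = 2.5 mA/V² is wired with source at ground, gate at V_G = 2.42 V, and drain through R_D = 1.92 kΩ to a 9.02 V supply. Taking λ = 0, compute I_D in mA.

I_D = 2.59 mA

V_GS = V_G = 2.42 V, so V_ov = 2.42 − 0.98 = 1.44 V.
Assume saturation: I_D = ½ k_n V_ov² = 0.5 × 2.5 × 1.44² = 2.59 mA, giving V_DS = V_DD − I_D R_D = 9.02 − 2.59 × 1.92 = 4.04 V.
V_DS = 4.04 V ≥ V_ov = 1.44 V, confirming saturation.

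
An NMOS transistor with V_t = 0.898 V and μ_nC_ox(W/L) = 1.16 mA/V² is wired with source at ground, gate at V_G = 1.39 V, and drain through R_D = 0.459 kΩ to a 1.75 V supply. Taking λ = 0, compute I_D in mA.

V_GS = V_G = 1.39 V, so V_ov = 1.39 − 0.898 = 0.492 V.
Assume saturation: I_D = ½ k_n V_ov² = 0.5 × 1.16 × 0.492² = 0.14 mA, giving V_DS = V_DD − I_D R_D = 1.75 − 0.14 × 0.459 = 1.69 V.
V_DS = 1.69 V ≥ V_ov = 0.492 V, confirming saturation.

I_D = 0.140 mA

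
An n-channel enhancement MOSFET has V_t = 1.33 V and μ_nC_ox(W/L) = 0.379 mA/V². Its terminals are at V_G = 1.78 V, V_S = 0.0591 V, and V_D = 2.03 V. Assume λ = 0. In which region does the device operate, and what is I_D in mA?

Saturation; I_D = 0.0290 mA

V_GS = V_G − V_S = 1.78 − 0.0591 = 1.72 V; V_DS = V_D − V_S = 2.03 − 0.0591 = 1.97 V.
V_ov = V_GS − V_t = 1.72 − 1.33 = 0.391 V.
Since V_DS = 1.97 V ≥ V_ov = 0.391 V, the device is in saturation.
I_D = ½ k_n V_ov² = 0.5 × 0.379 × 0.391² = 0.029 mA.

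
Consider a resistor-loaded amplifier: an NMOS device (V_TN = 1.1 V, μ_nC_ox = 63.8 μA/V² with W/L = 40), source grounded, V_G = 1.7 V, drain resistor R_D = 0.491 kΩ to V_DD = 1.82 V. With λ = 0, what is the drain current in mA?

I_D = 0.459 mA

V_GS = V_G = 1.7 V, so V_ov = 1.7 − 1.1 = 0.6 V.
k_n = μ_nC_ox · (W/L) = 2.552 mA/V².
Assume saturation: I_D = ½ k_n V_ov² = 0.5 × 2.552 × 0.6² = 0.459 mA, giving V_DS = V_DD − I_D R_D = 1.82 − 0.459 × 0.491 = 1.59 V.
V_DS = 1.59 V ≥ V_ov = 0.6 V, confirming saturation.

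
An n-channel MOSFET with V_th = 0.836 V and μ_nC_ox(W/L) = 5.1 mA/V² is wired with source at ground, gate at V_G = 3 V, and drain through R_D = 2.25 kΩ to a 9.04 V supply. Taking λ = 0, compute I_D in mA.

I_D = 3.85 mA

V_GS = V_G = 3 V, so V_ov = 3 − 0.836 = 2.16 V.
Assume saturation: I_D = ½ k_n V_ov² = 0.5 × 5.1 × 2.16² = 11.9 mA, giving V_DS = V_DD − I_D R_D = 9.04 − 11.9 × 2.25 = -17.8 V.
But -17.8 V < V_ov = 2.16 V, so the device is actually in triode.
In triode I_D = k_n[V_ov V_DS − ½ V_DS²] and I_D = (V_DD − V_DS)/R_D. Equating: 5.74 V_DS² − 25.83 V_DS + 9.04 = 0, giving V_DS = 0.382 V (the root below V_ov).
I_D = (9.04 − 0.382) / 2.25 = 3.85 mA.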